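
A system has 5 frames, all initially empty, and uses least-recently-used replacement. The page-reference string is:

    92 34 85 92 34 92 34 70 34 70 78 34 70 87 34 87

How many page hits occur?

10

92 -> miss, frames {92}
34 -> miss, frames {92,34}
85 -> miss, frames {92,34,85}
92 -> hit
34 -> hit
92 -> hit
34 -> hit
70 -> miss, frames {85,92,34,70}
34 -> hit
70 -> hit
78 -> miss, frames {85,92,34,70,78}
34 -> hit
70 -> hit
87 -> miss, evict 85, frames {92,78,34,70,87}
34 -> hit
87 -> hit
Hits: 10.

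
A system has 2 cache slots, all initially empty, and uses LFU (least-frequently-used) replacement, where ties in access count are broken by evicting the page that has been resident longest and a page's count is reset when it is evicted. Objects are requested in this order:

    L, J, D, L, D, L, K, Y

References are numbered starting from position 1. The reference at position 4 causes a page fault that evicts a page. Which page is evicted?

pos 1: L -> miss, frames (L)
pos 2: J -> miss, frames (L J)
pos 3: D -> miss, evict L, frames (J D)
pos 4: L -> miss, evict J, frames (D L)
At position 4, page J is evicted.

J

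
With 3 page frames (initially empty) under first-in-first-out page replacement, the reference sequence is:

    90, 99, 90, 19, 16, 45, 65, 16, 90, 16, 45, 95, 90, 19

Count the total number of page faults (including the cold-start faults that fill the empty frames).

12

90 -> miss, frames {90}
99 -> miss, frames {90,99}
90 -> hit
19 -> miss, frames {90,99,19}
16 -> miss, evict 90, frames {99,19,16}
45 -> miss, evict 99, frames {19,16,45}
65 -> miss, evict 19, frames {16,45,65}
16 -> hit
90 -> miss, evict 16, frames {45,65,90}
16 -> miss, evict 45, frames {65,90,16}
45 -> miss, evict 65, frames {90,16,45}
95 -> miss, evict 90, frames {16,45,95}
90 -> miss, evict 16, frames {45,95,90}
19 -> miss, evict 45, frames {95,90,19}
Page faults: 12.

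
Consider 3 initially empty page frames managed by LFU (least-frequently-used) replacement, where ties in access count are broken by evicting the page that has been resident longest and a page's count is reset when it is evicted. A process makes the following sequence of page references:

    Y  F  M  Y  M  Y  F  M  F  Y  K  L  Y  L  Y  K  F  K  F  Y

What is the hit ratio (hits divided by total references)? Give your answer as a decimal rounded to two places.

Y: miss, frames {Y}
F: miss, frames {Y,F}
M: miss, frames {Y,F,M}
Y: hit
M: hit
Y: hit
F: hit
M: hit
F: hit
Y: hit
K: miss, evict F, frames {Y,M,K}
L: miss, evict K, frames {Y,M,L}
Y: hit
L: hit
Y: hit
K: miss, evict L, frames {Y,M,K}
F: miss, evict K, frames {Y,M,F}
K: miss, evict F, frames {Y,M,K}
F: miss, evict K, frames {Y,M,F}
Y: hit
Hits: 11 of 20 references → 11/20 = 0.5500.

0.55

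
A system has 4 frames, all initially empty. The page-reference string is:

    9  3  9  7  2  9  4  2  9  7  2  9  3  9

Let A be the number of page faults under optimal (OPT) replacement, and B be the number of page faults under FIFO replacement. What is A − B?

-1

Under OPT: F F . F F . F . . . . . F . → 6 faults.
Under FIFO: F F . F F . F . F . . . F . → 7 faults.
A − B = 6 − 7 = -1.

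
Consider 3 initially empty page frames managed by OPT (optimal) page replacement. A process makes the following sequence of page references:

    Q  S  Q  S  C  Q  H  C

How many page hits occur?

Q → miss, frames {Q}
S → miss, frames {Q,S}
Q → hit
S → hit
C → miss, frames {Q,S,C}
Q → hit
H → miss, evict S, frames {Q,C,H}
C → hit
Hits: 4.

4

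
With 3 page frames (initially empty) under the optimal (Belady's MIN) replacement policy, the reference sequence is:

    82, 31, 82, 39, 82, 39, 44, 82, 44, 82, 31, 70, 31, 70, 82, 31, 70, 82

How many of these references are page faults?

82 → miss, frames [82]
31 → miss, frames [82, 31]
82 → hit
39 → miss, frames [82, 31, 39]
82 → hit
39 → hit
44 → miss, evict 39, frames [82, 31, 44]
82 → hit
44 → hit
82 → hit
31 → hit
70 → miss, evict 44, frames [82, 31, 70]
31 → hit
70 → hit
82 → hit
31 → hit
70 → hit
82 → hit
Page faults: 5.

5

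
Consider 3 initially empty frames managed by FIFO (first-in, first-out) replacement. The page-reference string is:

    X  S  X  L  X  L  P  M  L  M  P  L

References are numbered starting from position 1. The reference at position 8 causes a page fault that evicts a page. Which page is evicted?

S

pos 1: X → miss, frames {X}
pos 2: S → miss, frames {X,S}
pos 3: X → hit
pos 4: L → miss, frames {X,S,L}
pos 5: X → hit
pos 6: L → hit
pos 7: P → miss, evict X, frames {S,L,P}
pos 8: M → miss, evict S, frames {L,P,M}
At position 8, page S is evicted.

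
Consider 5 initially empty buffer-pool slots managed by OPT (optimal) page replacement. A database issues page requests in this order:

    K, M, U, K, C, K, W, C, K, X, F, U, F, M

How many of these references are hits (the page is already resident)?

K -> fault, frames {K}
M -> fault, frames {K,M}
U -> fault, frames {K,M,U}
K -> hit
C -> fault, frames {K,M,U,C}
K -> hit
W -> fault, frames {K,M,U,C,W}
C -> hit
K -> hit
X -> fault, evict W, frames {K,M,U,C,X}
F -> fault, evict X, frames {K,M,U,C,F}
U -> hit
F -> hit
M -> hit
Hits: 7.

7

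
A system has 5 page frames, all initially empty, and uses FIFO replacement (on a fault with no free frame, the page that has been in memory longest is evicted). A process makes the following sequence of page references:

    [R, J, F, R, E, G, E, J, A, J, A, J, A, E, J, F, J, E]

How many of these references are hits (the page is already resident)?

12

R: miss, frames [R]
J: miss, frames [R, J]
F: miss, frames [R, J, F]
R: hit
E: miss, frames [R, J, F, E]
G: miss, frames [R, J, F, E, G]
E: hit
J: hit
A: miss, evict R, frames [J, F, E, G, A]
J: hit
A: hit
J: hit
A: hit
E: hit
J: hit
F: hit
J: hit
E: hit
Hits: 12.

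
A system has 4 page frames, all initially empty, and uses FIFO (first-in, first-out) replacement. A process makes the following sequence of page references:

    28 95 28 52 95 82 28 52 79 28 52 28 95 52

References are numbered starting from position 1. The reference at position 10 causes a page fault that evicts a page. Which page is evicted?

pos 1: 28 → miss, frames [28]
pos 2: 95 → miss, frames [28, 95]
pos 3: 28 → hit
pos 4: 52 → miss, frames [28, 95, 52]
pos 5: 95 → hit
pos 6: 82 → miss, frames [28, 95, 52, 82]
pos 7: 28 → hit
pos 8: 52 → hit
pos 9: 79 → miss, evict 28, frames [95, 52, 82, 79]
pos 10: 28 → miss, evict 95, frames [52, 82, 79, 28]
At position 10, page 95 is evicted.

95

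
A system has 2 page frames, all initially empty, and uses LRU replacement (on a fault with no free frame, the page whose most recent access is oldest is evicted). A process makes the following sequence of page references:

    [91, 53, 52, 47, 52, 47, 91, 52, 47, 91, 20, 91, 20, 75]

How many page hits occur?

91 -> fault, frames [91]
53 -> fault, frames [91, 53]
52 -> fault, evict 91, frames [53, 52]
47 -> fault, evict 53, frames [52, 47]
52 -> hit
47 -> hit
91 -> fault, evict 52, frames [47, 91]
52 -> fault, evict 47, frames [91, 52]
47 -> fault, evict 91, frames [52, 47]
91 -> fault, evict 52, frames [47, 91]
20 -> fault, evict 47, frames [91, 20]
91 -> hit
20 -> hit
75 -> fault, evict 91, frames [20, 75]
Hits: 4.

4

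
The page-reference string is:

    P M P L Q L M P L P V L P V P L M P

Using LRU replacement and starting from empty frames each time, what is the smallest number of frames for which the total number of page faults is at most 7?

4

f=1: 18 faults
f=2: 14 faults
f=3: 8 faults
f=4: 5 faults
f=5: 5 faults
Smallest f with faults ≤ 7 is 4.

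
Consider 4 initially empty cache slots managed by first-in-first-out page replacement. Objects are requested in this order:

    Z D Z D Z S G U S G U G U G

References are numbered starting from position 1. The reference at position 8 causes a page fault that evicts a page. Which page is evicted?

Z

pos 1: Z: fault, frames (Z)
pos 2: D: fault, frames (Z D)
pos 3: Z: hit
pos 4: D: hit
pos 5: Z: hit
pos 6: S: fault, frames (Z D S)
pos 7: G: fault, frames (Z D S G)
pos 8: U: fault, evict Z, frames (D S G U)
At position 8, page Z is evicted.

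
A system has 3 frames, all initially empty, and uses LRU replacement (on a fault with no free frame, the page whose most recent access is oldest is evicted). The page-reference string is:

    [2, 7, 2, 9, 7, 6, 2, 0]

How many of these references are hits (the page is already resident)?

2

2 → miss, frames {2}
7 → miss, frames {2,7}
2 → hit
9 → miss, frames {7,2,9}
7 → hit
6 → miss, evict 2, frames {9,7,6}
2 → miss, evict 9, frames {7,6,2}
0 → miss, evict 7, frames {6,2,0}
Hits: 2.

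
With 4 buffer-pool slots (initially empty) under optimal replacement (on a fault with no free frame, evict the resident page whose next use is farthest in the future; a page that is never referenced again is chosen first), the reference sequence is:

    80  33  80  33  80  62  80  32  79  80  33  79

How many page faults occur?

80 → miss, frames (80)
33 → miss, frames (80 33)
80 → hit
33 → hit
80 → hit
62 → miss, frames (80 33 62)
80 → hit
32 → miss, frames (80 33 62 32)
79 → miss, evict 32, frames (80 33 62 79)
80 → hit
33 → hit
79 → hit
Page faults: 5.

5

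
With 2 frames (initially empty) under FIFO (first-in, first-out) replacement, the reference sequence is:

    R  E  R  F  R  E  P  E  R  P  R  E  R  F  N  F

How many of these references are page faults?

R: fault, frames (R)
E: fault, frames (R E)
R: hit
F: fault, evict R, frames (E F)
R: fault, evict E, frames (F R)
E: fault, evict F, frames (R E)
P: fault, evict R, frames (E P)
E: hit
R: fault, evict E, frames (P R)
P: hit
R: hit
E: fault, evict P, frames (R E)
R: hit
F: fault, evict R, frames (E F)
N: fault, evict E, frames (F N)
F: hit
Page faults: 10.

10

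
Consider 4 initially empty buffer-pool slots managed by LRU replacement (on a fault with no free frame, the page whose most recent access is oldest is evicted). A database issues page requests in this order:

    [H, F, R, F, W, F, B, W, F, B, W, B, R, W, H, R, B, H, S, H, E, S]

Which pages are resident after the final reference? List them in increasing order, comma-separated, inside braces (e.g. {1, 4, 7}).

{B, E, H, S}

H: fault, frames (H)
F: fault, frames (H F)
R: fault, frames (H F R)
F: hit
W: fault, frames (H R F W)
F: hit
B: fault, evict H, frames (R W F B)
W: hit
F: hit
B: hit
W: hit
B: hit
R: hit
W: hit
H: fault, evict F, frames (B R W H)
R: hit
B: hit
H: hit
S: fault, evict W, frames (R B H S)
H: hit
E: fault, evict R, frames (B S H E)
S: hit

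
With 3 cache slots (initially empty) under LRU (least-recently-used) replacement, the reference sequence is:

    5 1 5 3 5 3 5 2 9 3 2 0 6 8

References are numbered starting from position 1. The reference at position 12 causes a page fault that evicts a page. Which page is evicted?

9

pos 1: 5 -> miss, frames {5}
pos 2: 1 -> miss, frames {5,1}
pos 3: 5 -> hit
pos 4: 3 -> miss, frames {1,5,3}
pos 5: 5 -> hit
pos 6: 3 -> hit
pos 7: 5 -> hit
pos 8: 2 -> miss, evict 1, frames {3,5,2}
pos 9: 9 -> miss, evict 3, frames {5,2,9}
pos 10: 3 -> miss, evict 5, frames {2,9,3}
pos 11: 2 -> hit
pos 12: 0 -> miss, evict 9, frames {3,2,0}
At position 12, page 9 is evicted.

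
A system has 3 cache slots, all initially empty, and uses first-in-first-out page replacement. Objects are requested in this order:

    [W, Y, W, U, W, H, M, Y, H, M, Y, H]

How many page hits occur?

W -> miss, frames (W)
Y -> miss, frames (W Y)
W -> hit
U -> miss, frames (W Y U)
W -> hit
H -> miss, evict W, frames (Y U H)
M -> miss, evict Y, frames (U H M)
Y -> miss, evict U, frames (H M Y)
H -> hit
M -> hit
Y -> hit
H -> hit
Hits: 6.

6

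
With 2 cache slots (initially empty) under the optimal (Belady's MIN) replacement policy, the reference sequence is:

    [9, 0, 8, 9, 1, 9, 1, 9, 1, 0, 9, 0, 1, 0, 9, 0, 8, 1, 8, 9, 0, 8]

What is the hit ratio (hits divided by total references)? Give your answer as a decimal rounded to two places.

0.50

9 -> miss, frames (9)
0 -> miss, frames (9 0)
8 -> miss, evict 0, frames (9 8)
9 -> hit
1 -> miss, evict 8, frames (9 1)
9 -> hit
1 -> hit
9 -> hit
1 -> hit
0 -> miss, evict 1, frames (9 0)
9 -> hit
0 -> hit
1 -> miss, evict 9, frames (0 1)
0 -> hit
9 -> miss, evict 1, frames (0 9)
0 -> hit
8 -> miss, evict 0, frames (9 8)
1 -> miss, evict 9, frames (8 1)
8 -> hit
9 -> miss, evict 1, frames (8 9)
0 -> miss, evict 9, frames (8 0)
8 -> hit
Hits: 11 of 22 references → 11/22 = 0.5000.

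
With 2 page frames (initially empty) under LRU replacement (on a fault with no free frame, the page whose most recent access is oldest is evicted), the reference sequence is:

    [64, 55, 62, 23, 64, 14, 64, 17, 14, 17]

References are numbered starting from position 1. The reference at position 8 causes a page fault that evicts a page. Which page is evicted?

pos 1: 64 -> fault, frames (64)
pos 2: 55 -> fault, frames (64 55)
pos 3: 62 -> fault, evict 64, frames (55 62)
pos 4: 23 -> fault, evict 55, frames (62 23)
pos 5: 64 -> fault, evict 62, frames (23 64)
pos 6: 14 -> fault, evict 23, frames (64 14)
pos 7: 64 -> hit
pos 8: 17 -> fault, evict 14, frames (64 17)
At position 8, page 14 is evicted.

14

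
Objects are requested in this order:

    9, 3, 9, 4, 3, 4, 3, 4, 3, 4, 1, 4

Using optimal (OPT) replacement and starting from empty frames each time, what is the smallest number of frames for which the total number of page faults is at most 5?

f=1: 12 faults
f=2: 4 faults
f=3: 4 faults
f=4: 4 faults
Smallest f with faults ≤ 5 is 2.

2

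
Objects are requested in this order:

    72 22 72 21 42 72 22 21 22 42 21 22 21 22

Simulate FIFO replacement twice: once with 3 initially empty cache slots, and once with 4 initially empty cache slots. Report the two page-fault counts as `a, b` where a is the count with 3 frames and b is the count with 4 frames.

3 frames: F F . F F F F F . F . . . . → 8 faults.
4 frames: F F . F F . . . . . . . . . → 4 faults.
4 < 8: adding a frame reduced faults, as is typical.

8, 4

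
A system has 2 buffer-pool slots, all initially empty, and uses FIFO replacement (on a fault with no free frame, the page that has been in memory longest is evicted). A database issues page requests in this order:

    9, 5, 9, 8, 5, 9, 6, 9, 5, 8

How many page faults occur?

9: miss, frames (9)
5: miss, frames (9 5)
9: hit
8: miss, evict 9, frames (5 8)
5: hit
9: miss, evict 5, frames (8 9)
6: miss, evict 8, frames (9 6)
9: hit
5: miss, evict 9, frames (6 5)
8: miss, evict 6, frames (5 8)
Page faults: 7.

7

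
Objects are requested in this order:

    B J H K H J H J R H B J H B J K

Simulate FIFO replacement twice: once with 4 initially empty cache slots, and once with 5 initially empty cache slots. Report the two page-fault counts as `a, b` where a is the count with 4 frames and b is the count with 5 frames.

4 frames: F F F F . . . . F . F F F . . F → 9 faults.
5 frames: F F F F . . . . F . . . . . . . → 5 faults.
5 < 9: adding a frame reduced faults, as is typical.

9, 5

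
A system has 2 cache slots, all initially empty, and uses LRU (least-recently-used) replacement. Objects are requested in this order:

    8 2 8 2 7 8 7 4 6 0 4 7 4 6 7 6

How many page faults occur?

8 → fault, frames (8)
2 → fault, frames (8 2)
8 → hit
2 → hit
7 → fault, evict 8, frames (2 7)
8 → fault, evict 2, frames (7 8)
7 → hit
4 → fault, evict 8, frames (7 4)
6 → fault, evict 7, frames (4 6)
0 → fault, evict 4, frames (6 0)
4 → fault, evict 6, frames (0 4)
7 → fault, evict 0, frames (4 7)
4 → hit
6 → fault, evict 7, frames (4 6)
7 → fault, evict 4, frames (6 7)
6 → hit
Page faults: 11.

11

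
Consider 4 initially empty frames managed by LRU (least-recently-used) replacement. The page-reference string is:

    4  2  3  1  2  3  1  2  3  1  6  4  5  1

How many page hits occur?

7

4: miss, frames (4)
2: miss, frames (4 2)
3: miss, frames (4 2 3)
1: miss, frames (4 2 3 1)
2: hit
3: hit
1: hit
2: hit
3: hit
1: hit
6: miss, evict 4, frames (2 3 1 6)
4: miss, evict 2, frames (3 1 6 4)
5: miss, evict 3, frames (1 6 4 5)
1: hit
Hits: 7.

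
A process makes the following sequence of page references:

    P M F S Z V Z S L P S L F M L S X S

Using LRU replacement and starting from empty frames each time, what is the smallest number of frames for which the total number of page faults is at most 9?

7

f=1: 18 faults
f=2: 16 faults
f=3: 12 faults
f=4: 11 faults
f=5: 11 faults
f=6: 10 faults
f=7: 8 faults
f=8: 8 faults
Smallest f with faults ≤ 9 is 7.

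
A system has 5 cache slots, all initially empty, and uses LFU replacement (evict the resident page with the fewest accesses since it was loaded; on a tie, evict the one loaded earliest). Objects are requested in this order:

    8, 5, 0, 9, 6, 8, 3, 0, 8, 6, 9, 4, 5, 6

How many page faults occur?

8: miss, frames {8}
5: miss, frames {8,5}
0: miss, frames {8,5,0}
9: miss, frames {8,5,0,9}
6: miss, frames {8,5,0,9,6}
8: hit
3: miss, evict 5, frames {8,0,9,6,3}
0: hit
8: hit
6: hit
9: hit
4: miss, evict 3, frames {8,0,9,6,4}
5: miss, evict 4, frames {8,0,9,6,5}
6: hit
Page faults: 8.

8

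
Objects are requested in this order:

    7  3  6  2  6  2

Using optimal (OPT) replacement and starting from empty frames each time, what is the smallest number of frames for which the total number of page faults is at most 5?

2

f=1: 6 faults
f=2: 4 faults
f=3: 4 faults
f=4: 4 faults
Smallest f with faults ≤ 5 is 2.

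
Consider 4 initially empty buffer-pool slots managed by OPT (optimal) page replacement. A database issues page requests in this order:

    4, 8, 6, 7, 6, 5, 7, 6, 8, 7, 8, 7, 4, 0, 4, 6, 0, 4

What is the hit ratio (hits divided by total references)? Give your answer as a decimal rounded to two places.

4: miss, frames (4)
8: miss, frames (4 8)
6: miss, frames (4 8 6)
7: miss, frames (4 8 6 7)
6: hit
5: miss, evict 4, frames (8 6 7 5)
7: hit
6: hit
8: hit
7: hit
8: hit
7: hit
4: miss, evict 5, frames (8 6 7 4)
0: miss, evict 7, frames (8 6 4 0)
4: hit
6: hit
0: hit
4: hit
Hits: 11 of 18 references → 11/18 = 0.6111.

0.61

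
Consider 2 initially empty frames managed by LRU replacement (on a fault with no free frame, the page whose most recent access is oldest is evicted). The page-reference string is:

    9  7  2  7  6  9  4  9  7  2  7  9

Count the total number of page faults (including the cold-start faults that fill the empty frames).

9: fault, frames (9)
7: fault, frames (9 7)
2: fault, evict 9, frames (7 2)
7: hit
6: fault, evict 2, frames (7 6)
9: fault, evict 7, frames (6 9)
4: fault, evict 6, frames (9 4)
9: hit
7: fault, evict 4, frames (9 7)
2: fault, evict 9, frames (7 2)
7: hit
9: fault, evict 2, frames (7 9)
Page faults: 9.

9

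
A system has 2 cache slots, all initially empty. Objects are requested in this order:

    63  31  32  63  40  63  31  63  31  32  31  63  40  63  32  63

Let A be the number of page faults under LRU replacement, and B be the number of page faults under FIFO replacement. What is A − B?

Under LRU: F F F F F . F . . F . F F . F . → 10 faults.
Under FIFO: F F F F F . F F . F F F F . F F → 13 faults.
A − B = 10 − 13 = -3.

-3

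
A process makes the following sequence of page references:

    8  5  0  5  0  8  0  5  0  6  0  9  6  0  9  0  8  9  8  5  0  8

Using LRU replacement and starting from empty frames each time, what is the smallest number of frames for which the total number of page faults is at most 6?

f=1: 22 faults
f=2: 15 faults
f=3: 8 faults
f=4: 7 faults
f=5: 5 faults
Smallest f with faults ≤ 6 is 5.

5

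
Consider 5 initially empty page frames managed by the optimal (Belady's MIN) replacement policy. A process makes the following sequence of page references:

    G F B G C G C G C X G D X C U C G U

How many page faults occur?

7

G → miss, frames (G)
F → miss, frames (G F)
B → miss, frames (G F B)
G → hit
C → miss, frames (G F B C)
G → hit
C → hit
G → hit
C → hit
X → miss, frames (G F B C X)
G → hit
D → miss, evict B, frames (G F C X D)
X → hit
C → hit
U → miss, evict D, frames (G F C X U)
C → hit
G → hit
U → hit
Page faults: 7.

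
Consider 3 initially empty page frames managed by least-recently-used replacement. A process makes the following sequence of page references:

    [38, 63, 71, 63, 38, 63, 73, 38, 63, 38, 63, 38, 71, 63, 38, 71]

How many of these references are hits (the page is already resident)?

38 → fault, frames [38]
63 → fault, frames [38, 63]
71 → fault, frames [38, 63, 71]
63 → hit
38 → hit
63 → hit
73 → fault, evict 71, frames [38, 63, 73]
38 → hit
63 → hit
38 → hit
63 → hit
38 → hit
71 → fault, evict 73, frames [63, 38, 71]
63 → hit
38 → hit
71 → hit
Hits: 11.

11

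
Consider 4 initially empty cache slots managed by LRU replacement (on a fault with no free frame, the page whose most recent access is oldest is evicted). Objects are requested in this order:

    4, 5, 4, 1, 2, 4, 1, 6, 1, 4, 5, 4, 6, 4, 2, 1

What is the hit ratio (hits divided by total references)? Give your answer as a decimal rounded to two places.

0.50

4 → fault, frames [4]
5 → fault, frames [4, 5]
4 → hit
1 → fault, frames [5, 4, 1]
2 → fault, frames [5, 4, 1, 2]
4 → hit
1 → hit
6 → fault, evict 5, frames [2, 4, 1, 6]
1 → hit
4 → hit
5 → fault, evict 2, frames [6, 1, 4, 5]
4 → hit
6 → hit
4 → hit
2 → fault, evict 1, frames [5, 6, 4, 2]
1 → fault, evict 5, frames [6, 4, 2, 1]
Hits: 8 of 16 references → 8/16 = 0.5000.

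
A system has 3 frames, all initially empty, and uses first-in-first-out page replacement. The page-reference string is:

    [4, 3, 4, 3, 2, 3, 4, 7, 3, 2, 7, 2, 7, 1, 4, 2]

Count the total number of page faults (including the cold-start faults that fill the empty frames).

7

4: fault, frames (4)
3: fault, frames (4 3)
4: hit
3: hit
2: fault, frames (4 3 2)
3: hit
4: hit
7: fault, evict 4, frames (3 2 7)
3: hit
2: hit
7: hit
2: hit
7: hit
1: fault, evict 3, frames (2 7 1)
4: fault, evict 2, frames (7 1 4)
2: fault, evict 7, frames (1 4 2)
Page faults: 7.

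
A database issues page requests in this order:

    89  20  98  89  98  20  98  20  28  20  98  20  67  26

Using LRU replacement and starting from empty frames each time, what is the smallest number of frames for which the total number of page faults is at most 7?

f=1: 14 faults
f=2: 9 faults
f=3: 6 faults
f=4: 6 faults
f=5: 6 faults
f=6: 6 faults
Smallest f with faults ≤ 7 is 3.

3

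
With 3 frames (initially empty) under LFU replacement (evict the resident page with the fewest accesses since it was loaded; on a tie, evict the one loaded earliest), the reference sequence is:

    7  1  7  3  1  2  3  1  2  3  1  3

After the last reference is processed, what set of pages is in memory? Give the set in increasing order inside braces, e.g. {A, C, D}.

7 → fault, frames {7}
1 → fault, frames {7,1}
7 → hit
3 → fault, frames {7,1,3}
1 → hit
2 → fault, evict 3, frames {7,1,2}
3 → fault, evict 2, frames {7,1,3}
1 → hit
2 → fault, evict 3, frames {7,1,2}
3 → fault, evict 2, frames {7,1,3}
1 → hit
3 → hit

{1, 3, 7}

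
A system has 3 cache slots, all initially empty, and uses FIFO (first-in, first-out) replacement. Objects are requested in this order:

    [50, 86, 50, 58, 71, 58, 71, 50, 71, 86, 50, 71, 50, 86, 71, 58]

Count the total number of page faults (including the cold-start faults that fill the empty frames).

7

50: fault, frames (50)
86: fault, frames (50 86)
50: hit
58: fault, frames (50 86 58)
71: fault, evict 50, frames (86 58 71)
58: hit
71: hit
50: fault, evict 86, frames (58 71 50)
71: hit
86: fault, evict 58, frames (71 50 86)
50: hit
71: hit
50: hit
86: hit
71: hit
58: fault, evict 71, frames (50 86 58)
Page faults: 7.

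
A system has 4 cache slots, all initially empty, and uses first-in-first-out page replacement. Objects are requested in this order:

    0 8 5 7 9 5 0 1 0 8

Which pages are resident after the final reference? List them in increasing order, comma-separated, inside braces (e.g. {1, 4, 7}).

0: miss, frames [0]
8: miss, frames [0, 8]
5: miss, frames [0, 8, 5]
7: miss, frames [0, 8, 5, 7]
9: miss, evict 0, frames [8, 5, 7, 9]
5: hit
0: miss, evict 8, frames [5, 7, 9, 0]
1: miss, evict 5, frames [7, 9, 0, 1]
0: hit
8: miss, evict 7, frames [9, 0, 1, 8]

{0, 1, 8, 9}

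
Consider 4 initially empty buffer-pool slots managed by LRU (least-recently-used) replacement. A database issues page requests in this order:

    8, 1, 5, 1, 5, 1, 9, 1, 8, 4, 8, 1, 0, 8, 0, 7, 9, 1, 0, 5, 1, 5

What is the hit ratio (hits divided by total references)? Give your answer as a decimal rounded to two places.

8 → miss, frames [8]
1 → miss, frames [8, 1]
5 → miss, frames [8, 1, 5]
1 → hit
5 → hit
1 → hit
9 → miss, frames [8, 5, 1, 9]
1 → hit
8 → hit
4 → miss, evict 5, frames [9, 1, 8, 4]
8 → hit
1 → hit
0 → miss, evict 9, frames [4, 8, 1, 0]
8 → hit
0 → hit
7 → miss, evict 4, frames [1, 8, 0, 7]
9 → miss, evict 1, frames [8, 0, 7, 9]
1 → miss, evict 8, frames [0, 7, 9, 1]
0 → hit
5 → miss, evict 7, frames [9, 1, 0, 5]
1 → hit
5 → hit
Hits: 12 of 22 references → 12/22 = 0.5455.

0.55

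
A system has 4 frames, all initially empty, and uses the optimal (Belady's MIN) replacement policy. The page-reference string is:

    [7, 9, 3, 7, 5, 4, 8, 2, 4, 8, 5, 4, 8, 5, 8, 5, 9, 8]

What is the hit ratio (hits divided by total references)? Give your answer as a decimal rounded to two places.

0.56

7: miss, frames [7]
9: miss, frames [7, 9]
3: miss, frames [7, 9, 3]
7: hit
5: miss, frames [7, 9, 3, 5]
4: miss, evict 3, frames [7, 9, 5, 4]
8: miss, evict 7, frames [9, 5, 4, 8]
2: miss, evict 9, frames [5, 4, 8, 2]
4: hit
8: hit
5: hit
4: hit
8: hit
5: hit
8: hit
5: hit
9: miss, evict 2, frames [5, 4, 8, 9]
8: hit
Hits: 10 of 18 references → 10/18 = 0.5556.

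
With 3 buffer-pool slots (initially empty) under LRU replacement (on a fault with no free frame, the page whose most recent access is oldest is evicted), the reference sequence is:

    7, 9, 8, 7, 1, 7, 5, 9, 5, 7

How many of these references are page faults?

6

7: miss, frames [7]
9: miss, frames [7, 9]
8: miss, frames [7, 9, 8]
7: hit
1: miss, evict 9, frames [8, 7, 1]
7: hit
5: miss, evict 8, frames [1, 7, 5]
9: miss, evict 1, frames [7, 5, 9]
5: hit
7: hit
Page faults: 6.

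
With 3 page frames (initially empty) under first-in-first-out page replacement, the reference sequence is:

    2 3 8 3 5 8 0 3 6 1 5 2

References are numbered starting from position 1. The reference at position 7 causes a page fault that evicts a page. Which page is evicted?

pos 1: 2 -> fault, frames {2}
pos 2: 3 -> fault, frames {2,3}
pos 3: 8 -> fault, frames {2,3,8}
pos 4: 3 -> hit
pos 5: 5 -> fault, evict 2, frames {3,8,5}
pos 6: 8 -> hit
pos 7: 0 -> fault, evict 3, frames {8,5,0}
At position 7, page 3 is evicted.

3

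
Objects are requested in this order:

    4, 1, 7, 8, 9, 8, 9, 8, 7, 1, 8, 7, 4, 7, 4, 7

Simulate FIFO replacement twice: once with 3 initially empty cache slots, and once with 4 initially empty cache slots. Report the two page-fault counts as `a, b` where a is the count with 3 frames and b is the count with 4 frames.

8, 6

3 frames: F F F F F . . . . F . F F . . . → 8 faults.
4 frames: F F F F F . . . . . . . F . . . → 6 faults.
6 < 8: adding a frame reduced faults, as is typical.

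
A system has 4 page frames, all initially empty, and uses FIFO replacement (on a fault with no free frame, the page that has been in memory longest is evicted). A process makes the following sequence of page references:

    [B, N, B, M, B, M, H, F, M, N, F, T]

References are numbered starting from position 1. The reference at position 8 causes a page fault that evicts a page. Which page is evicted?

B

pos 1: B: miss, frames {B}
pos 2: N: miss, frames {B,N}
pos 3: B: hit
pos 4: M: miss, frames {B,N,M}
pos 5: B: hit
pos 6: M: hit
pos 7: H: miss, frames {B,N,M,H}
pos 8: F: miss, evict B, frames {N,M,H,F}
At position 8, page B is evicted.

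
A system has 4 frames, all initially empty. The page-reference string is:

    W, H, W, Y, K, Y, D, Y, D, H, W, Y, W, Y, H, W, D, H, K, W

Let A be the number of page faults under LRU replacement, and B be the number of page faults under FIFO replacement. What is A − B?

1

Under LRU: F F . F F . F . . F F . . . . . . . F . → 8 faults.
Under FIFO: F F . F F . F . . . F . . . F . . . . . → 7 faults.
A − B = 8 − 7 = 1.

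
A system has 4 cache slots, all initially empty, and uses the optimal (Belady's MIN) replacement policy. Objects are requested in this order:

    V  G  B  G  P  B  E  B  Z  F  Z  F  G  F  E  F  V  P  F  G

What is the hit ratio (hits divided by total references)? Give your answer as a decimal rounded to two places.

V → fault, frames {V}
G → fault, frames {V,G}
B → fault, frames {V,G,B}
G → hit
P → fault, frames {V,G,B,P}
B → hit
E → fault, evict P, frames {V,G,B,E}
B → hit
Z → fault, evict B, frames {V,G,E,Z}
F → fault, evict V, frames {G,E,Z,F}
Z → hit
F → hit
G → hit
F → hit
E → hit
F → hit
V → fault, evict Z, frames {G,E,F,V}
P → fault, evict V, frames {G,E,F,P}
F → hit
G → hit
Hits: 11 of 20 references → 11/20 = 0.5500.

0.55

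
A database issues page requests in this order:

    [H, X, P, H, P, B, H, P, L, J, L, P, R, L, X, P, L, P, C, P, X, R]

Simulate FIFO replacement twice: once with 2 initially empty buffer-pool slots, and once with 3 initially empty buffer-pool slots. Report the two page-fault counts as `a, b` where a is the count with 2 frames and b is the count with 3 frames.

2 frames: F F F F . F . F F F . F F F F F F . F F F F → 18 faults.
3 frames: F F F . . F F . F F . F F F F F . . F . . F → 14 faults.
14 < 18: adding a frame reduced faults, as is typical.

18, 14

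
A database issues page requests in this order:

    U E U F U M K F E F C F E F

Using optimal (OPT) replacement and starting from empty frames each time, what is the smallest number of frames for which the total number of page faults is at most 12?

2

f=1: 14 faults
f=2: 8 faults
f=3: 6 faults
f=4: 6 faults
f=5: 6 faults
f=6: 6 faults
Smallest f with faults ≤ 12 is 2.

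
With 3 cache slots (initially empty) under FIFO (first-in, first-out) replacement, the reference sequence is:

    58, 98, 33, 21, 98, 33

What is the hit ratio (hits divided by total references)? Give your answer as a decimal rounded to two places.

58 -> fault, frames [58]
98 -> fault, frames [58, 98]
33 -> fault, frames [58, 98, 33]
21 -> fault, evict 58, frames [98, 33, 21]
98 -> hit
33 -> hit
Hits: 2 of 6 references → 2/6 = 0.3333.

0.33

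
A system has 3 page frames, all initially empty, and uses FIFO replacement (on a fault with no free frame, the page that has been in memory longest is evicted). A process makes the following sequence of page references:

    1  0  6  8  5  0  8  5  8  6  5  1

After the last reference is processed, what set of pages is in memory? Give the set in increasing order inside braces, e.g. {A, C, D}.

{0, 1, 6}

1: fault, frames (1)
0: fault, frames (1 0)
6: fault, frames (1 0 6)
8: fault, evict 1, frames (0 6 8)
5: fault, evict 0, frames (6 8 5)
0: fault, evict 6, frames (8 5 0)
8: hit
5: hit
8: hit
6: fault, evict 8, frames (5 0 6)
5: hit
1: fault, evict 5, frames (0 6 1)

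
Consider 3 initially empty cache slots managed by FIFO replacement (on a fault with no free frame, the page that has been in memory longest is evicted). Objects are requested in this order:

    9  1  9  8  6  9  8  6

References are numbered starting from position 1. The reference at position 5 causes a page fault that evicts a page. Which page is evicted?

9

pos 1: 9 → miss, frames {9}
pos 2: 1 → miss, frames {9,1}
pos 3: 9 → hit
pos 4: 8 → miss, frames {9,1,8}
pos 5: 6 → miss, evict 9, frames {1,8,6}
At position 5, page 9 is evicted.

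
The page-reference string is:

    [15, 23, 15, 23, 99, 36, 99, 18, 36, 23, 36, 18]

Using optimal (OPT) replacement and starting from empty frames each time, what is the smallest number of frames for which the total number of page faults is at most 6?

3

f=1: 12 faults
f=2: 7 faults
f=3: 5 faults
f=4: 5 faults
f=5: 5 faults
Smallest f with faults ≤ 6 is 3.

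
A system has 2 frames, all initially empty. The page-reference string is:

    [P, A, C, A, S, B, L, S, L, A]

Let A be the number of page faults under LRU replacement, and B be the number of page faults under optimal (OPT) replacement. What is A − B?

1

Under LRU: F F F . F F F F . F → 8 faults.
Under OPT: F F F . F F F . . F → 7 faults.
A − B = 8 − 7 = 1.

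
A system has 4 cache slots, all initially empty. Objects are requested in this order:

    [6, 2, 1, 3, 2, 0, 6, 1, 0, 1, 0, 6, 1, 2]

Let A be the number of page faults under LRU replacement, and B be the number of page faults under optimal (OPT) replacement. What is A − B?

2

Under LRU: F F F F . F F F . . . . . . → 7 faults.
Under OPT: F F F F . F . . . . . . . . → 5 faults.
A − B = 7 − 5 = 2.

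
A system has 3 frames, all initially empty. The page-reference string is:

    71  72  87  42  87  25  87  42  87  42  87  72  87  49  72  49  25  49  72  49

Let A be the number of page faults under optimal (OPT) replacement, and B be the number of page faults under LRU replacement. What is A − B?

-1

Under OPT: F F F F . F . . . . . F . F . . . . . . → 7 faults.
Under LRU: F F F F . F . . . . . F . F . . F . . . → 8 faults.
A − B = 7 − 8 = -1.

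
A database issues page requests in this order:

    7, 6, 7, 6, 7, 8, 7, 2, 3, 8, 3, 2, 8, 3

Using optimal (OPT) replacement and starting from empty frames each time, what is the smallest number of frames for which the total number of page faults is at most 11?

f=1: 14 faults
f=2: 7 faults
f=3: 5 faults
f=4: 5 faults
f=5: 5 faults
Smallest f with faults ≤ 11 is 2.

2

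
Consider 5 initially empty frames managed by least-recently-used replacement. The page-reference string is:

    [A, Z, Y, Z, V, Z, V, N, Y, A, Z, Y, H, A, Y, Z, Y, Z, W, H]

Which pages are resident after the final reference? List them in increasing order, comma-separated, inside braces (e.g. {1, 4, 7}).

A -> fault, frames [A]
Z -> fault, frames [A, Z]
Y -> fault, frames [A, Z, Y]
Z -> hit
V -> fault, frames [A, Y, Z, V]
Z -> hit
V -> hit
N -> fault, frames [A, Y, Z, V, N]
Y -> hit
A -> hit
Z -> hit
Y -> hit
H -> fault, evict V, frames [N, A, Z, Y, H]
A -> hit
Y -> hit
Z -> hit
Y -> hit
Z -> hit
W -> fault, evict N, frames [H, A, Y, Z, W]
H -> hit

{A, H, W, Y, Z}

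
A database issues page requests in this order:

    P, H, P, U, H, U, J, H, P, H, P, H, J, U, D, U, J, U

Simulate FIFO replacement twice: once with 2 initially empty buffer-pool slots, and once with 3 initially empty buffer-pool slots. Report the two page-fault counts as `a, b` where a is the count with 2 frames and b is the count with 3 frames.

2 frames: F F . F . . F F F . . . F F F . F F → 11 faults.
3 frames: F F . F . . F . F F . . . F F . F . → 9 faults.
9 < 11: adding a frame reduced faults, as is typical.

11, 9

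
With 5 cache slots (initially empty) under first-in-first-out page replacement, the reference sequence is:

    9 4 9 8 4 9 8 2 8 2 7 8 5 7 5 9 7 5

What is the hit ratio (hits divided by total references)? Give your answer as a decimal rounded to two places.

9 → miss, frames (9)
4 → miss, frames (9 4)
9 → hit
8 → miss, frames (9 4 8)
4 → hit
9 → hit
8 → hit
2 → miss, frames (9 4 8 2)
8 → hit
2 → hit
7 → miss, frames (9 4 8 2 7)
8 → hit
5 → miss, evict 9, frames (4 8 2 7 5)
7 → hit
5 → hit
9 → miss, evict 4, frames (8 2 7 5 9)
7 → hit
5 → hit
Hits: 11 of 18 references → 11/18 = 0.6111.

0.61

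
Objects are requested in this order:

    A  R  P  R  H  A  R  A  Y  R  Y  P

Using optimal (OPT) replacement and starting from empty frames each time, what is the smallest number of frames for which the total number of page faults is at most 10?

2

f=1: 12 faults
f=2: 7 faults
f=3: 6 faults
f=4: 5 faults
f=5: 5 faults
Smallest f with faults ≤ 10 is 2.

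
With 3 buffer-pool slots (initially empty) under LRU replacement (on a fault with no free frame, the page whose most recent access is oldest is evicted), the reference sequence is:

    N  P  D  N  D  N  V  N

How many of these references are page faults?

4

N -> fault, frames (N)
P -> fault, frames (N P)
D -> fault, frames (N P D)
N -> hit
D -> hit
N -> hit
V -> fault, evict P, frames (D N V)
N -> hit
Page faults: 4.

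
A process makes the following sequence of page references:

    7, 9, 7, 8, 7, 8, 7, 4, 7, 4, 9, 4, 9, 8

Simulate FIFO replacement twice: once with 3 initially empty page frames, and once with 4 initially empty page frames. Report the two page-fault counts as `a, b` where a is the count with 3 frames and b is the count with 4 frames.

7, 4

3 frames: F F . F . . . F F . F . . F → 7 faults.
4 frames: F F . F . . . F . . . . . . → 4 faults.
4 < 7: adding a frame reduced faults, as is typical.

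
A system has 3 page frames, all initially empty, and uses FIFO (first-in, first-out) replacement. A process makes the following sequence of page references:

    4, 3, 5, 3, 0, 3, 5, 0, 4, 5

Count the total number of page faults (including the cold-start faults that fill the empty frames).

5

4: fault, frames [4]
3: fault, frames [4, 3]
5: fault, frames [4, 3, 5]
3: hit
0: fault, evict 4, frames [3, 5, 0]
3: hit
5: hit
0: hit
4: fault, evict 3, frames [5, 0, 4]
5: hit
Page faults: 5.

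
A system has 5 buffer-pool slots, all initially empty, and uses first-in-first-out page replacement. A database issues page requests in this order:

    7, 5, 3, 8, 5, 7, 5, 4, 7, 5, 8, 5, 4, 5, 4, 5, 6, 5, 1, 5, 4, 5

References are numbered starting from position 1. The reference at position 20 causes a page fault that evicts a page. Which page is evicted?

pos 1: 7 → fault, frames [7]
pos 2: 5 → fault, frames [7, 5]
pos 3: 3 → fault, frames [7, 5, 3]
pos 4: 8 → fault, frames [7, 5, 3, 8]
pos 5: 5 → hit
pos 6: 7 → hit
pos 7: 5 → hit
pos 8: 4 → fault, frames [7, 5, 3, 8, 4]
pos 9: 7 → hit
pos 10: 5 → hit
pos 11: 8 → hit
pos 12: 5 → hit
pos 13: 4 → hit
pos 14: 5 → hit
pos 15: 4 → hit
pos 16: 5 → hit
pos 17: 6 → fault, evict 7, frames [5, 3, 8, 4, 6]
pos 18: 5 → hit
pos 19: 1 → fault, evict 5, frames [3, 8, 4, 6, 1]
pos 20: 5 → fault, evict 3, frames [8, 4, 6, 1, 5]
At position 20, page 3 is evicted.

3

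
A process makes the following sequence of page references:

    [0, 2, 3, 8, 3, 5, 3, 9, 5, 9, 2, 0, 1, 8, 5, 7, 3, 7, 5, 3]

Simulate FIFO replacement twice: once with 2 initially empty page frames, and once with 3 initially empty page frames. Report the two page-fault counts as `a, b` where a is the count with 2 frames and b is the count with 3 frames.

2 frames: F F F F . F F F F . F F F F F F F . F . → 16 faults.
3 frames: F F F F . F . F . . F F F F F F F . . . → 13 faults.
13 < 16: adding a frame reduced faults, as is typical.

16, 13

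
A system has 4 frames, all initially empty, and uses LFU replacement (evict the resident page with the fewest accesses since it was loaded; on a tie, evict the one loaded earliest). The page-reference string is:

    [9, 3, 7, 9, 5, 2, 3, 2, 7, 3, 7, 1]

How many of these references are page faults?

8

9 → fault, frames (9)
3 → fault, frames (9 3)
7 → fault, frames (9 3 7)
9 → hit
5 → fault, frames (9 3 7 5)
2 → fault, evict 3, frames (9 7 5 2)
3 → fault, evict 7, frames (9 5 2 3)
2 → hit
7 → fault, evict 5, frames (9 2 3 7)
3 → hit
7 → hit
1 → fault, evict 9, frames (2 3 7 1)
Page faults: 8.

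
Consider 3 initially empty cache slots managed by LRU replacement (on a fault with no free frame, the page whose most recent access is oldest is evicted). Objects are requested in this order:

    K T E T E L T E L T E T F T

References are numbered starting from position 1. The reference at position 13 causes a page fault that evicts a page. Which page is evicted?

pos 1: K: miss, frames (K)
pos 2: T: miss, frames (K T)
pos 3: E: miss, frames (K T E)
pos 4: T: hit
pos 5: E: hit
pos 6: L: miss, evict K, frames (T E L)
pos 7: T: hit
pos 8: E: hit
pos 9: L: hit
pos 10: T: hit
pos 11: E: hit
pos 12: T: hit
pos 13: F: miss, evict L, frames (E T F)
At position 13, page L is evicted.

L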